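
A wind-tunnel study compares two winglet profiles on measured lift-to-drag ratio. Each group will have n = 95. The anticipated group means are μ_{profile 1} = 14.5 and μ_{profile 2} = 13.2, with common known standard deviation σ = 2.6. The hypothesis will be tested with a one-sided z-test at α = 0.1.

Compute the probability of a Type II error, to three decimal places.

β ≈ 0.015

Standardized effect: d = |μ_{profile 1} − μ_{profile 2}| / σ = |14.5 − 13.2| / 2.6 = 0.5000
Noncentrality parameter: δ = d·√(n/2) = 0.5000 × √(95/2) = 3.4460
One-sided α = 0.1 → critical value z_{0.1} = 1.282.
Power = P(Z > 1.282 − δ) = Φ(2.164) = 0.9848.
Type II error: β = 1 − power = 1 − 0.9848 = 0.0152.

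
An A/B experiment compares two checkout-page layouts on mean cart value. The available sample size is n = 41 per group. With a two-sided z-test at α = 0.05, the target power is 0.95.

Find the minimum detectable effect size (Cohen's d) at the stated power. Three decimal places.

d ≈ 0.796

Need Φ(δ − 1.960) = 0.95, so δ = 1.960 + 1.645 = 3.605.
(The second rejection-region term Φ(−δ − z_{α/2}) is negligible and dropped.)
δ = d·√(n/2) ⇒ d = δ/√(n/2) = 3.605/√(41/2) = 0.7962.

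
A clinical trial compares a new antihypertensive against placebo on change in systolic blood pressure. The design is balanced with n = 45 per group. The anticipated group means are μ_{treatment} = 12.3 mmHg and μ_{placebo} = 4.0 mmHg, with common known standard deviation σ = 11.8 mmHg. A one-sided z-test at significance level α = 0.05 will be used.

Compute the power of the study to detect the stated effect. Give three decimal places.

Power ≈ 0.955

Standardized effect: d = |μ_{treatment} − μ_{placebo}| / σ = |12.3 − 4.0| / 11.8 = 0.7034
Noncentrality parameter: δ = d·√(n/2) = 0.7034 × √(45/2) = 3.3365
One-sided α = 0.05 → critical value z_{0.05} = 1.645.
Power = Φ(δ − 1.645) = Φ(1.692) = 0.9546.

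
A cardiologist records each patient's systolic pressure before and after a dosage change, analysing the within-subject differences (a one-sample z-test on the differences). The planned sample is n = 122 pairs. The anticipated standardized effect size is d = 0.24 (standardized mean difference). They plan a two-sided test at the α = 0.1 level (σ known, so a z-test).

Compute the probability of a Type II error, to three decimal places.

β ≈ 0.157

Noncentrality parameter: δ = d·√n = 0.24 × √122 = 2.6509
Two-sided α = 0.1 → critical value z_{0.05} = 1.645.
Power = Φ(δ − 1.645) + Φ(−δ − 1.645) = Φ(1.006) + Φ(-4.296) = 0.8428 + 0.0000 = 0.8428.
Type II error: β = 1 − power = 1 − 0.8428 = 0.1572.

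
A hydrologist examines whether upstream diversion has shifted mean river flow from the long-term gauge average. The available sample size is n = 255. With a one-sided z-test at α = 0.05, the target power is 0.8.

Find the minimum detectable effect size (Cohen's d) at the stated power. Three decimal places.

Required noncentrality: δ = z_{0.05} + z_{0.20} = 1.645 + 0.842 = 2.486.
δ = d·√n ⇒ d = δ/√n = 2.486/√255 = 0.1557.

d ≈ 0.156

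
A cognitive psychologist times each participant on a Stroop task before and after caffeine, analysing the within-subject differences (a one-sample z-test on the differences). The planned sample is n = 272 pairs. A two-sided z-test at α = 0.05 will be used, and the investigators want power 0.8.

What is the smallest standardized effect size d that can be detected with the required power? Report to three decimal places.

Required noncentrality: δ = z_{0.025} + z_{0.20} = 1.960 + 0.842 = 2.802.
(Lower-tail contribution to power is negligible for δ > 0.)
δ = d·√n ⇒ d = δ/√n = 2.802/√272 = 0.1699.

d ≈ 0.170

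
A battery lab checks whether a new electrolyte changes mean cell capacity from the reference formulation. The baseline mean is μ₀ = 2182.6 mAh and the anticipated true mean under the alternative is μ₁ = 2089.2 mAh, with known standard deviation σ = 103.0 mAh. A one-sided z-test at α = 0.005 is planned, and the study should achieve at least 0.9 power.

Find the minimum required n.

n = 19

Standardized effect: d = |μ₁ − μ₀| / σ = |2089.2 − 2182.6| / 103.0 = 0.9068
For power 0.9 need Φ(δ − z_{0.005}) = 0.9, so δ = z_{0.005} + z_{0.10} = 2.576 + 1.282 = 3.857.
δ = d·√n ⇒ n = (δ/d)² = (3.857 / 0.9068)² = 18.10.
Rounding up, n = 19.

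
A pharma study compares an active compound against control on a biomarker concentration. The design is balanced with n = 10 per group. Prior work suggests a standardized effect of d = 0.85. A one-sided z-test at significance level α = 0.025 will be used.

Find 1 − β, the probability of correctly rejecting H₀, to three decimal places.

Power ≈ 0.476

Noncentrality parameter: λ = d·√(n/2) = 0.85 × √(10/2) = 1.9007
Critical value for a one-sided test at α = 0.025: z_α = 1.960.
Power = Φ(λ − 1.960) = Φ(-0.059) = 0.4764.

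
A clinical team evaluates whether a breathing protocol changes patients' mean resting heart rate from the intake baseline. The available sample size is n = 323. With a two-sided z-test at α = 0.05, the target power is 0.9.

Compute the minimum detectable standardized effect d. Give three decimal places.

Need Φ(δ − 1.960) = 0.9, so δ = 1.960 + 1.282 = 3.242.
(The second rejection-region term Φ(−δ − z_{α/2}) is negligible and dropped.)
δ = d·√n ⇒ d = δ/√n = 3.242/√323 = 0.1804.

d ≈ 0.180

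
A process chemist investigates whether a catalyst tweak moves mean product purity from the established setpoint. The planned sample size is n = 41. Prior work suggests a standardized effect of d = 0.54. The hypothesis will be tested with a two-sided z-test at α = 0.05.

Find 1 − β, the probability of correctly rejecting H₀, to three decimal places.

Noncentrality parameter: λ = d·√n = 0.54 × √41 = 3.4577
Critical value for a two-sided test at α = 0.05: z_{α/2} = 1.960.
Power = Φ(λ − 1.960) + Φ(−λ − 1.960) = Φ(1.498) + Φ(-5.418) = 0.9329 + 0.0000 = 0.9329.

Power ≈ 0.933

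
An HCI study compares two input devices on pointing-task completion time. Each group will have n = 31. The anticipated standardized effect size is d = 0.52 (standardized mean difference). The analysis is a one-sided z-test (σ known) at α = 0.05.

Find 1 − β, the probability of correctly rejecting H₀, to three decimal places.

Noncentrality parameter: λ = d·√(n/2) = 0.52 × √(31/2) = 2.0472
One-sided α = 0.05 → critical value z_{0.05} = 1.645.
Power = Φ(λ − 1.645) = Φ(0.402) = 0.6563.

Power ≈ 0.656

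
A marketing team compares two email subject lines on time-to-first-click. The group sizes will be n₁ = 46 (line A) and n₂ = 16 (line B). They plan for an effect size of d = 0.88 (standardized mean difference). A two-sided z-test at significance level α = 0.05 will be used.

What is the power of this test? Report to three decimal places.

Power ≈ 0.858

Noncentrality parameter: δ = d / √(1/n₁ + 1/n₂) = 0.88 / √(1/46 + 1/16) = 3.0320
Two-sided α = 0.05 → critical value z_{0.025} = 1.960.
Power = Φ(δ − 1.960) + Φ(−δ − 1.960) = Φ(1.072) + Φ(-4.992) = 0.8581 + 0.0000 = 0.8581.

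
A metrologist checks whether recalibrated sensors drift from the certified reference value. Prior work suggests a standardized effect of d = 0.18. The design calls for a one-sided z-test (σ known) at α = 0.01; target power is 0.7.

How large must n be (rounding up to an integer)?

n = 251

Set Φ(δ − 2.326) = 0.7; then δ − 2.326 = Φ⁻¹(0.7) = 0.524, giving δ = 2.851.
δ = d·√n ⇒ n = (δ/d)² = (2.851 / 0.18)² = 250.83.
Rounding up, n = 251.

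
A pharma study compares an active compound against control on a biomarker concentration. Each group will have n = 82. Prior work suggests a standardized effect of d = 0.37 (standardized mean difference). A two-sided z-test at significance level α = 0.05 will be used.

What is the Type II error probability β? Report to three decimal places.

Noncentrality parameter: δ = d·√(n/2) = 0.37 × √(82/2) = 2.3692
Two-sided α = 0.05 → critical value z_{0.025} = 1.960.
Power = Φ(δ − 1.960) + Φ(−δ − 1.960) = Φ(0.409) + Φ(-4.329) = 0.6588 + 0.0000 = 0.6588.
Type II error: β = 1 − power = 1 − 0.6588 = 0.3412.

β ≈ 0.341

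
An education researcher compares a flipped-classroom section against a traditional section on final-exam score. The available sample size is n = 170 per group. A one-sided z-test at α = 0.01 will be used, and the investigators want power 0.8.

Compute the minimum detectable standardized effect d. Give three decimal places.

Required noncentrality: δ = z_{0.01} + z_{0.20} = 2.326 + 0.842 = 3.168.
δ = d·√(n/2) ⇒ d = δ/√(n/2) = 3.168/√(170/2) = 0.3436.

d ≈ 0.344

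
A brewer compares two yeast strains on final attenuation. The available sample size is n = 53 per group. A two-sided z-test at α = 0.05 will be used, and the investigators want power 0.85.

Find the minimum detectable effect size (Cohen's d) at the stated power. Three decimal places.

d ≈ 0.582

Required noncentrality: δ = z_{0.025} + z_{0.15} = 1.960 + 1.036 = 2.996.
(The second rejection-region term Φ(−δ − z_{α/2}) is negligible and dropped.)
δ = d·√(n/2) ⇒ d = δ/√(n/2) = 2.996/√(53/2) = 0.5821.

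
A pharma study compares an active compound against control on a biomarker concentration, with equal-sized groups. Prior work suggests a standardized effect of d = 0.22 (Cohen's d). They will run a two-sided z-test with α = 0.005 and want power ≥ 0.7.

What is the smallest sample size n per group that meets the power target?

n = 459 per group

For power 0.7 need Φ(δ − z_{0.0025}) = 0.7, so δ = z_{0.0025} + z_{0.30} = 2.807 + 0.524 = 3.331.
(Ignoring the negligible lower-tail rejection probability gives the usual closed-form inversion.)
δ = d·√(n/2) ⇒ n = 2(δ/d)² = 2 × (3.331 / 0.22)² = 458.61.
Round up to the next whole unit.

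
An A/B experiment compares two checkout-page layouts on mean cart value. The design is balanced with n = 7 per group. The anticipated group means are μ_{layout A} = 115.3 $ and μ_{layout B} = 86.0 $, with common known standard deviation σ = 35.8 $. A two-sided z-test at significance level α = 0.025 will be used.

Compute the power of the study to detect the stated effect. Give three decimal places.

Standardized effect: d = |μ_{layout A} − μ_{layout B}| / σ = |115.3 − 86.0| / 35.8 = 0.8184
Noncentrality parameter: δ = d·√(n/2) = 0.8184 × √(7/2) = 1.5312
Critical value for a two-sided test at α = 0.025: z_{α/2} = 2.241.
Power = Φ(δ − 2.241) + Φ(−δ − 2.241) = Φ(-0.710) + Φ(-3.773) = 0.2388 + 0.0001 = 0.2389.

Power ≈ 0.239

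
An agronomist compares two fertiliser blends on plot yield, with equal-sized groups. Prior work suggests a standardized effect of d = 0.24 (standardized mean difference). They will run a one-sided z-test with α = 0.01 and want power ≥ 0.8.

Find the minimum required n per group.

Set Φ(δ − 2.326) = 0.8; then δ − 2.326 = Φ⁻¹(0.8) = 0.842, giving δ = 3.168.
δ = d·√(n/2) ⇒ n = 2(δ/d)² = 2 × (3.168 / 0.24)² = 348.47.
Round up to the next whole unit.

n = 349 per group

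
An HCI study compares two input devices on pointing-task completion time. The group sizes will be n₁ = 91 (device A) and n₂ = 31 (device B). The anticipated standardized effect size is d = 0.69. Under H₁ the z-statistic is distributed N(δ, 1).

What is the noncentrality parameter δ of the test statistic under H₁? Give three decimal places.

The noncentrality parameter scales effect size by the design's sample-size factor: δ = d / √(1/n₁ + 1/n₂) = 0.69 / √(1/91 + 1/31) = 3.3180

δ ≈ 3.318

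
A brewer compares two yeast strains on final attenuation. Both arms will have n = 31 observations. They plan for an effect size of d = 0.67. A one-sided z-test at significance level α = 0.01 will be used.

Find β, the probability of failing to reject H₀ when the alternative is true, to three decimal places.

β ≈ 0.378

Noncentrality parameter: λ = d·√(n/2) = 0.67 × √(31/2) = 2.6378
Critical value for a one-sided test at α = 0.01: z_α = 2.326.
Power = Φ(λ − 2.326) = Φ(0.311) = 0.6223.
Type II error: β = 1 − power = 1 − 0.6223 = 0.3777.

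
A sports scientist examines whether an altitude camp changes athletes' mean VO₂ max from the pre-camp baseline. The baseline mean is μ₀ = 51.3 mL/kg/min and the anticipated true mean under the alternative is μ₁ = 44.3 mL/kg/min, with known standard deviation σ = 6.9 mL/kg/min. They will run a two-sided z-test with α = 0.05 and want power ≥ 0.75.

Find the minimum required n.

Standardized effect: d = |μ₁ − μ₀| / σ = |44.3 − 51.3| / 6.9 = 1.0145
Set Φ(δ − 1.960) = 0.75; then δ − 1.960 = Φ⁻¹(0.75) = 0.674, giving δ = 2.634.
(Ignoring the negligible lower-tail rejection probability gives the usual closed-form inversion.)
δ = d·√n ⇒ n = (δ/d)² = (2.634 / 1.0145)² = 6.74.
Rounding up, n = 7.

n = 7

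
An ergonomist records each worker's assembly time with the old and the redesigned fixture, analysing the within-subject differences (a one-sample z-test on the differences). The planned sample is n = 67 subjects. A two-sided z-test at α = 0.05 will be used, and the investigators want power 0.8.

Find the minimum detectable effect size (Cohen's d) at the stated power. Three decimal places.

Required noncentrality: δ = z_{0.025} + z_{0.20} = 1.960 + 0.842 = 2.802.
(Lower-tail contribution to power is negligible for δ > 0.)
δ = d·√n ⇒ d = δ/√n = 2.802/√67 = 0.3423.

d ≈ 0.342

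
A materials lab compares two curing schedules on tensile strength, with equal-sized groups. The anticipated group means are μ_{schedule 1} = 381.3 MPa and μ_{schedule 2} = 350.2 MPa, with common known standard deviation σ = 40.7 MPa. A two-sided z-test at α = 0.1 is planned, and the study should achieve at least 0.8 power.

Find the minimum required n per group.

n = 22 per group

Standardized effect: d = |μ_{schedule 1} − μ_{schedule 2}| / σ = |381.3 − 350.2| / 40.7 = 0.7641
Set Φ(δ − 1.645) = 0.8; then δ − 1.645 = Φ⁻¹(0.8) = 0.842, giving δ = 2.486.
(For δ > 0 the lower-tail rejection region contributes negligibly to power, so the one-term inversion is standard.)
δ = d·√(n/2) ⇒ n = 2(δ/d)² = 2 × (2.486 / 0.7641)² = 21.18.
Rounding up, n = 22 per group.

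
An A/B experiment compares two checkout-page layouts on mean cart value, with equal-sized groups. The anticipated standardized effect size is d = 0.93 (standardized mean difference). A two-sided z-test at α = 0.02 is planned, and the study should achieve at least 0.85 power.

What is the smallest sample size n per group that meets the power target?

n = 27 per group

For power 0.85 need Φ(δ − z_{0.01}) = 0.85, so δ = z_{0.01} + z_{0.15} = 2.326 + 1.036 = 3.363.
(For δ > 0 the lower-tail rejection region contributes negligibly to power, so the one-term inversion is standard.)
δ = d·√(n/2) ⇒ n = 2(δ/d)² = 2 × (3.363 / 0.93)² = 26.15.
Round up to the next whole unit.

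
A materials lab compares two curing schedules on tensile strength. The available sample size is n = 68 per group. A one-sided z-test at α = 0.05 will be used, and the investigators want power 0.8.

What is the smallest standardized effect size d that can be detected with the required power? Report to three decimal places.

Required noncentrality: δ = z_{0.05} + z_{0.20} = 1.645 + 0.842 = 2.486.
δ = d·√(n/2) ⇒ d = δ/√(n/2) = 2.486/√(68/2) = 0.4264.

d ≈ 0.426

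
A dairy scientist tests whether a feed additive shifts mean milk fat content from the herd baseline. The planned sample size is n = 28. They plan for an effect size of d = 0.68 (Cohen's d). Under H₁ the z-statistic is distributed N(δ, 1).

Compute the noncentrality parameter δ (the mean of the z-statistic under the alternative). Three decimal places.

δ = d·√n = 0.68 × √28 = 3.5982

δ ≈ 3.598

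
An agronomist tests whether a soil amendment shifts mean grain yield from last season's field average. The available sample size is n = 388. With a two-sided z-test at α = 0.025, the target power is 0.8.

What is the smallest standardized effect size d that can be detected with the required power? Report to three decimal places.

Need Φ(δ − 2.241) = 0.8, so δ = 2.241 + 0.842 = 3.083.
(The second rejection-region term Φ(−δ − z_{α/2}) is negligible and dropped.)
δ = d·√n ⇒ d = δ/√n = 3.083/√388 = 0.1565.

d ≈ 0.157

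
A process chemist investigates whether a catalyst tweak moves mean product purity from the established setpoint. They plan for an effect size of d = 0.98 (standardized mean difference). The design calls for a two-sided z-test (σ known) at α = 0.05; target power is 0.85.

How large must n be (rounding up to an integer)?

For power 0.85 need Φ(δ − z_{0.025}) = 0.85, so δ = z_{0.025} + z_{0.15} = 1.960 + 1.036 = 2.996.
(Ignoring the negligible lower-tail rejection probability gives the usual closed-form inversion.)
δ = d·√n ⇒ n = (δ/d)² = (2.996 / 0.98)² = 9.35.
Rounding up, n = 10.

n = 10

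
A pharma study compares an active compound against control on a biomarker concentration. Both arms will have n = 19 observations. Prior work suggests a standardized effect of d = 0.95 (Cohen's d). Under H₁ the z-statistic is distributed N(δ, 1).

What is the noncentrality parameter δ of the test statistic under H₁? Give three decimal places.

The noncentrality parameter scales effect size by the design's sample-size factor: δ = d·√(n/2) = 0.95 × √(19/2) = 2.9281

δ ≈ 2.928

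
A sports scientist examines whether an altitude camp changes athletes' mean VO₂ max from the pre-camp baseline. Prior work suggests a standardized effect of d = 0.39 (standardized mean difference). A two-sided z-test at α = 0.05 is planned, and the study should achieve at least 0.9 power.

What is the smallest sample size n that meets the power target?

Set Φ(δ − 1.960) = 0.9; then δ − 1.960 = Φ⁻¹(0.9) = 1.282, giving δ = 3.242.
(Ignoring the negligible lower-tail rejection probability gives the usual closed-form inversion.)
δ = d·√n ⇒ n = (δ/d)² = (3.242 / 0.39)² = 69.08.
Rounding up, n = 70.

n = 70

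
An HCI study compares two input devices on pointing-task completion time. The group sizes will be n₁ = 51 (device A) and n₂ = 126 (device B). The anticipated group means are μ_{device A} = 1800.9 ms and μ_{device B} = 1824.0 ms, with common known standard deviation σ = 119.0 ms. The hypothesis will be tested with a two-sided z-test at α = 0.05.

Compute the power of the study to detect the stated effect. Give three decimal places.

Power ≈ 0.216

Standardized effect: d = |μ_{device A} − μ_{device B}| / σ = |1800.9 − 1824.0| / 119.0 = 0.1941
Noncentrality parameter: δ = d / √(1/n₁ + 1/n₂) = 0.1941 / √(1/51 + 1/126) = 1.1696
Critical value for a two-sided test at α = 0.05: z_{α/2} = 1.960.
Power = Φ(δ − 1.960) + Φ(−δ − 1.960) = Φ(-0.790) + Φ(-3.130) = 0.2147 + 0.0009 = 0.2155.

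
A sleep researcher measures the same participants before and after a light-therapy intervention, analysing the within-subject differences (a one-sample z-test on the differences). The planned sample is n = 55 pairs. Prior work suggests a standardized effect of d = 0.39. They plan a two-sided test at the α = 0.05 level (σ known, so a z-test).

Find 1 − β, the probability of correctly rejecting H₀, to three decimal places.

Power ≈ 0.824

Noncentrality parameter: δ = d·√n = 0.39 × √55 = 2.8923
Critical value for a two-sided test at α = 0.05: z_{α/2} = 1.960.
Power = Φ(δ − 1.960) + Φ(−δ − 1.960) = Φ(0.932) + Φ(-4.852) = 0.8244 + 0.0000 = 0.8244.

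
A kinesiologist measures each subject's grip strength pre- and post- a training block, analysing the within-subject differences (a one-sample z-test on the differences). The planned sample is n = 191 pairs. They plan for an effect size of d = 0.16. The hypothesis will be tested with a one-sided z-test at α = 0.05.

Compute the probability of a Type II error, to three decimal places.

β ≈ 0.286

Noncentrality parameter: δ = d·√n = 0.16 × √191 = 2.2112
Critical value for a one-sided test at α = 0.05: z_α = 1.645.
Power = P(Z > 1.645 − δ) = Φ(0.566) = 0.7144.
Type II error: β = 1 − power = 1 − 0.7144 = 0.2856.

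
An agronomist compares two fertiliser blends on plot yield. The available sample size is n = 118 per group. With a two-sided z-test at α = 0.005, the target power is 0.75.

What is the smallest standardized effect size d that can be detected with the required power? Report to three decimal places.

d ≈ 0.453

Required noncentrality: δ = z_{0.0025} + z_{0.25} = 2.807 + 0.674 = 3.482.
(Lower-tail contribution to power is negligible for δ > 0.)
δ = d·√(n/2) ⇒ d = δ/√(n/2) = 3.482/√(118/2) = 0.4533.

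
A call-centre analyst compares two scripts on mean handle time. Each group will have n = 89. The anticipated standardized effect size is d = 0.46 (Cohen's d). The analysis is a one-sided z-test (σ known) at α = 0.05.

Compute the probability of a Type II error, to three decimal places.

β ≈ 0.077

Noncentrality parameter: δ = d·√(n/2) = 0.46 × √(89/2) = 3.0686
One-sided α = 0.05 → critical value z_{0.05} = 1.645.
Power = P(Z > 1.645 − δ) = Φ(1.424) = 0.9227.
Type II error: β = 1 − power = 1 − 0.9227 = 0.0773.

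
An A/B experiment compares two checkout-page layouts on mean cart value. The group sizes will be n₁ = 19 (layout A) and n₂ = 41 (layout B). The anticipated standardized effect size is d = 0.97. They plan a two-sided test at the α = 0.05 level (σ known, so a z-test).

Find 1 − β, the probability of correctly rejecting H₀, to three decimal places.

Power ≈ 0.938

Noncentrality parameter: δ = d / √(1/n₁ + 1/n₂) = 0.97 / √(1/19 + 1/41) = 3.4951
Critical value for a two-sided test at α = 0.05: z_{α/2} = 1.960.
Power = Φ(δ − 1.960) + Φ(−δ − 1.960) = Φ(1.535) + Φ(-5.455) = 0.9376 + 0.0000 = 0.9376.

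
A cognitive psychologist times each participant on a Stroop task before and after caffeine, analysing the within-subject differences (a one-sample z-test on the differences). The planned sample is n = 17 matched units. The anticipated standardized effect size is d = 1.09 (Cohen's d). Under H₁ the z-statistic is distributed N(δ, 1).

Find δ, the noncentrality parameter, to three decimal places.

δ ≈ 4.494

The noncentrality parameter scales effect size by the design's sample-size factor: δ = d·√n = 1.09 × √17 = 4.4942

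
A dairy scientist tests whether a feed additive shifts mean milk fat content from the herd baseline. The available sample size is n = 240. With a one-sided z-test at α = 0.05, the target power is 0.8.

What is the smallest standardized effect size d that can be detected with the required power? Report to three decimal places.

d ≈ 0.161

Required noncentrality: δ = z_{0.05} + z_{0.20} = 1.645 + 0.842 = 2.486.
δ = d·√n ⇒ d = δ/√n = 2.486/√240 = 0.1605.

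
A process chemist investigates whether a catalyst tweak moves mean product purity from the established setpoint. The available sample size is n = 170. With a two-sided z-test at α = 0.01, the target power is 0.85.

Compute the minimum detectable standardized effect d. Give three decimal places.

Required noncentrality: δ = z_{0.005} + z_{0.15} = 2.576 + 1.036 = 3.612.
(The second rejection-region term Φ(−δ − z_{α/2}) is negligible and dropped.)
δ = d·√n ⇒ d = δ/√n = 3.612/√170 = 0.2770.

d ≈ 0.277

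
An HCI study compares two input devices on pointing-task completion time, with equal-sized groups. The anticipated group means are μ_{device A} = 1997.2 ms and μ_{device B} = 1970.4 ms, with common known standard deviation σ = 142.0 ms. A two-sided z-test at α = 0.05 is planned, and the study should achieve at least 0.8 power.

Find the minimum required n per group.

Standardized effect: d = |μ_{device A} − μ_{device B}| / σ = |1997.2 − 1970.4| / 142.0 = 0.1887
For power 0.8 need Φ(δ − z_{0.025}) = 0.8, so δ = z_{0.025} + z_{0.20} = 1.960 + 0.842 = 2.802.
(For δ > 0 the lower-tail rejection region contributes negligibly to power, so the one-term inversion is standard.)
δ = d·√(n/2) ⇒ n = 2(δ/d)² = 2 × (2.802 / 0.1887)² = 440.70.
Rounding up, n = 441 per group.

n = 441 per group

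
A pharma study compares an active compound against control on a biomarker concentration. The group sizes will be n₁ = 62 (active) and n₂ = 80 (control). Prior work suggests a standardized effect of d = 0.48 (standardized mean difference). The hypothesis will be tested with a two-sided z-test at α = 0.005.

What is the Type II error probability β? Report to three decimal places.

Noncentrality parameter: δ = d / √(1/n₁ + 1/n₂) = 0.48 / √(1/62 + 1/80) = 2.8369
Two-sided α = 0.005 → critical value z_{0.0025} = 2.807.
Power = Φ(δ − 2.807) + Φ(−δ − 2.807) = Φ(0.030) + Φ(-5.644) = 0.5119 + 0.0000 = 0.5119.
Type II error: β = 1 − power = 1 − 0.5119 = 0.4881.

β ≈ 0.488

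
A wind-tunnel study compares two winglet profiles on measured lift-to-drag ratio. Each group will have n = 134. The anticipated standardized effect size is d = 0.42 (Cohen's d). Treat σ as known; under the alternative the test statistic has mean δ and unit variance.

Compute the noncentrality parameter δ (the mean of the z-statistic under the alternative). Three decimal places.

δ ≈ 3.438

The noncentrality parameter scales effect size by the design's sample-size factor: δ = d·√(n/2) = 0.42 × √(134/2) = 3.4378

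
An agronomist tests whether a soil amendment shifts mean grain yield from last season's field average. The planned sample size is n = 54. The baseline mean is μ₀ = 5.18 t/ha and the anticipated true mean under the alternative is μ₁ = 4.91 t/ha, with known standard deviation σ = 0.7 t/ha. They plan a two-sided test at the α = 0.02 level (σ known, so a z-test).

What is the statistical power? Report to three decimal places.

Standardized effect: d = |μ₁ − μ₀| / σ = |4.91 − 5.18| / 0.7 = 0.3857
Noncentrality parameter: δ = d·√n = 0.3857 × √54 = 2.8344
Critical value for a two-sided test at α = 0.02: z_{α/2} = 2.326.
Power = Φ(δ − 2.326) + Φ(−δ − 2.326) = Φ(0.508) + Φ(-5.161) = 0.6943 + 0.0000 = 0.6943.

Power ≈ 0.694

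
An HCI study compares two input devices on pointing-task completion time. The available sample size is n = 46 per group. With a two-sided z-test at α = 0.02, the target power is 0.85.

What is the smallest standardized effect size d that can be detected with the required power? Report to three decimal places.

Required noncentrality: δ = z_{0.01} + z_{0.15} = 2.326 + 1.036 = 3.363.
(Lower-tail contribution to power is negligible for δ > 0.)
δ = d·√(n/2) ⇒ d = δ/√(n/2) = 3.363/√(46/2) = 0.7012.

d ≈ 0.701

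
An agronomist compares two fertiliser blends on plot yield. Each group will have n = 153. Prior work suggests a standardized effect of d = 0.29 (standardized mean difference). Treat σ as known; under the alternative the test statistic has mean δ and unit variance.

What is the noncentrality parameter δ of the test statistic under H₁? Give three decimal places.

δ ≈ 2.536

δ = d·√(n/2) = 0.29 × √(153/2) = 2.5365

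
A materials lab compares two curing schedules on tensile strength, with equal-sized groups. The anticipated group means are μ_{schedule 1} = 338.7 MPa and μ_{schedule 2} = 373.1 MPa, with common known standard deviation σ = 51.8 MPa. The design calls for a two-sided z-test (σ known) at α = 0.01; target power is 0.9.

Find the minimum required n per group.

Standardized effect: d = |μ_{schedule 1} − μ_{schedule 2}| / σ = |338.7 − 373.1| / 51.8 = 0.6641
Set Φ(δ − 2.576) = 0.9; then δ − 2.576 = Φ⁻¹(0.9) = 1.282, giving δ = 3.857.
(For δ > 0 the lower-tail rejection region contributes negligibly to power, so the one-term inversion is standard.)
δ = d·√(n/2) ⇒ n = 2(δ/d)² = 2 × (3.857 / 0.6641)² = 67.48.
Round up to the next whole unit.

n = 68 per group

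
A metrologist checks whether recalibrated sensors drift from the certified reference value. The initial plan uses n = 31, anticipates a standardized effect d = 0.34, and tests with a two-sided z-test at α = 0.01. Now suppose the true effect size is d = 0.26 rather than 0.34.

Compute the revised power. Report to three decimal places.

Power ≈ 0.130

With d = 0.26: δ = d·√n = 0.26 × √31 = 1.4476. Critical value z_{0.005} = 2.576.
Revised power = Φ(δ − 2.576) + Φ(−δ − 2.576) = Φ(-1.128) + Φ(-4.023) = 0.1296 + 0.0000 = 0.1296.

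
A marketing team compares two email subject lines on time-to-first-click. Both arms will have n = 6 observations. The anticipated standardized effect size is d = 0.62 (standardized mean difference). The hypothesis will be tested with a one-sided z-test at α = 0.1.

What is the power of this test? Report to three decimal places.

Power ≈ 0.418

Noncentrality parameter: δ = d·√(n/2) = 0.62 × √(6/2) = 1.0739
One-sided α = 0.1 → critical value z_{0.1} = 1.282.
Power = Φ(δ − 1.282) = Φ(-0.208) = 0.4177.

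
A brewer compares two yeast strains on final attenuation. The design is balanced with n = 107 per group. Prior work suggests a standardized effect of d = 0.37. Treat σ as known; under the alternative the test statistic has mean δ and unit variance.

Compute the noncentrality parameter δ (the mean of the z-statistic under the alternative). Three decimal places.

δ ≈ 2.706

The noncentrality parameter scales effect size by the design's sample-size factor: δ = d·√(n/2) = 0.37 × √(107/2) = 2.7063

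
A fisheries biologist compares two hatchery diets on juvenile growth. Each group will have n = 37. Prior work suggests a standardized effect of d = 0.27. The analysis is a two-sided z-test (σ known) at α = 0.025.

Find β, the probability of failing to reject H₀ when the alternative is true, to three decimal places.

β ≈ 0.860

Noncentrality parameter: δ = d·√(n/2) = 0.27 × √(37/2) = 1.1613
Critical value for a two-sided test at α = 0.025: z_{α/2} = 2.241.
Power = Φ(δ − 2.241) + Φ(−δ − 2.241) = Φ(-1.080) + Φ(-3.403) = 0.1401 + 0.0003 = 0.1404.
Type II error: β = 1 − power = 1 − 0.1404 = 0.8596.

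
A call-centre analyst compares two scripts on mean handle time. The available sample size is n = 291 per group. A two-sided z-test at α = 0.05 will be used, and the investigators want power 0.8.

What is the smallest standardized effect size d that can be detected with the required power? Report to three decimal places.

d ≈ 0.232

Required noncentrality: δ = z_{0.025} + z_{0.20} = 1.960 + 0.842 = 2.802.
(The second rejection-region term Φ(−δ − z_{α/2}) is negligible and dropped.)
δ = d·√(n/2) ⇒ d = δ/√(n/2) = 2.802/√(291/2) = 0.2323.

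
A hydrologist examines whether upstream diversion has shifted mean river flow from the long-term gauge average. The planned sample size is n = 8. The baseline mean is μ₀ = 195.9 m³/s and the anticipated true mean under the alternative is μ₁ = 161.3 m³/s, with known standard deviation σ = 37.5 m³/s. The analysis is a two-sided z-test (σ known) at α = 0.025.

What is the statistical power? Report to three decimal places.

Power ≈ 0.644

Standardized effect: d = |μ₁ − μ₀| / σ = |161.3 − 195.9| / 37.5 = 0.9227
Noncentrality parameter: δ = d·√n = 0.9227 × √8 = 2.6097
Two-sided α = 0.025 → critical value z_{0.0125} = 2.241.
Power = Φ(δ − 2.241) + Φ(−δ − 2.241) = Φ(0.368) + Φ(-4.851) = 0.6437 + 0.0000 = 0.6437.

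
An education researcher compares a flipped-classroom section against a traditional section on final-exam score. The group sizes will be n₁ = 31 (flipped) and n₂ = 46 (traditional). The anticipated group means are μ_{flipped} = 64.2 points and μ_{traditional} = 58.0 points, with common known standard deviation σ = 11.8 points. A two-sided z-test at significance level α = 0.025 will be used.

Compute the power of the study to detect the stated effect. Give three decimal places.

Standardized effect: d = |μ_{flipped} − μ_{traditional}| / σ = |64.2 − 58.0| / 11.8 = 0.5254
Noncentrality parameter: δ = d / √(1/n₁ + 1/n₂) = 0.5254 / √(1/31 + 1/46) = 2.2611
Critical value for a two-sided test at α = 0.025: z_{α/2} = 2.241.
Power = Φ(δ − 2.241) + Φ(−δ − 2.241) = Φ(0.020) + Φ(-4.503) = 0.5079 + 0.0000 = 0.5079.

Power ≈ 0.508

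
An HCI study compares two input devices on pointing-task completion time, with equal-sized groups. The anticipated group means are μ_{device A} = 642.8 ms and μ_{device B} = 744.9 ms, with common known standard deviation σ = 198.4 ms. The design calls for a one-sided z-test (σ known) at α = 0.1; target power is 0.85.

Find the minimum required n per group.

Standardized effect: d = |μ_{device A} − μ_{device B}| / σ = |642.8 − 744.9| / 198.4 = 0.5146
For power 0.85 need Φ(δ − z_{0.1}) = 0.85, so δ = z_{0.1} + z_{0.15} = 1.282 + 1.036 = 2.318.
δ = d·√(n/2) ⇒ n = 2(δ/d)² = 2 × (2.318 / 0.5146)² = 40.58.
Round up to the next whole unit.

n = 41 per group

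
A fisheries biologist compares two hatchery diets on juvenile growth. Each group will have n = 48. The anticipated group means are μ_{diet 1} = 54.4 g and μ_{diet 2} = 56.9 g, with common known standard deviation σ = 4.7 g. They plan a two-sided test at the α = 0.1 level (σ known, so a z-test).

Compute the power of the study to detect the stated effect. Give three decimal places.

Standardized effect: d = |μ_{diet 1} − μ_{diet 2}| / σ = |54.4 − 56.9| / 4.7 = 0.5319
Noncentrality parameter: δ = d·√(n/2) = 0.5319 × √(48/2) = 2.6058
Critical value for a two-sided test at α = 0.1: z_{α/2} = 1.645.
Power = Φ(δ − 1.645) + Φ(−δ − 1.645) = Φ(0.961) + Φ(-4.251) = 0.8317 + 0.0000 = 0.8317.

Power ≈ 0.832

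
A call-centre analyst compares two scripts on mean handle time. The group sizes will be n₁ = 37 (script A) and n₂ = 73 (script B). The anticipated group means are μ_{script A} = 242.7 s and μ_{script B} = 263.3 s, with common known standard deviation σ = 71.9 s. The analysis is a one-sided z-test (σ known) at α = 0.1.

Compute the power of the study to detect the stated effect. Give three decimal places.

Standardized effect: d = |μ_{script A} − μ_{script B}| / σ = |242.7 − 263.3| / 71.9 = 0.2865
Noncentrality parameter: δ = d / √(1/n₁ + 1/n₂) = 0.2865 / √(1/37 + 1/73) = 1.4197
One-sided α = 0.1 → critical value z_{0.1} = 1.282.
Power = P(Z > 1.282 − δ) = Φ(0.138) = 0.5549.

Power ≈ 0.555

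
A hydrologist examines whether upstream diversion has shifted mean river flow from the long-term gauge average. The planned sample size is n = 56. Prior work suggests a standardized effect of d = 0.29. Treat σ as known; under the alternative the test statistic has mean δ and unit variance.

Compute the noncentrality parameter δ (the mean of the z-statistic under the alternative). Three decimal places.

δ ≈ 2.170

The noncentrality parameter scales effect size by the design's sample-size factor: δ = d·√n = 0.29 × √56 = 2.1702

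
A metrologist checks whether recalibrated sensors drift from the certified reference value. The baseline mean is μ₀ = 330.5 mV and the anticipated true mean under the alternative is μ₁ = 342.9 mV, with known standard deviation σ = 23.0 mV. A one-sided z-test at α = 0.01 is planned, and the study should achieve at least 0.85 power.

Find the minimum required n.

n = 39

Standardized effect: d = |μ₁ − μ₀| / σ = |342.9 − 330.5| / 23.0 = 0.5391
Set Φ(δ − 2.326) = 0.85; then δ − 2.326 = Φ⁻¹(0.85) = 1.036, giving δ = 3.363.
δ = d·√n ⇒ n = (δ/d)² = (3.363 / 0.5391)² = 38.91.
Rounding up, n = 39.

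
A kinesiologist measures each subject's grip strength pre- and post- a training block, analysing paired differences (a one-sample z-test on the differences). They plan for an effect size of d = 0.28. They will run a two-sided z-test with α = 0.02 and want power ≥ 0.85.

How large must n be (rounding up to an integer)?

Set Φ(δ − 2.326) = 0.85; then δ − 2.326 = Φ⁻¹(0.85) = 1.036, giving δ = 3.363.
(The Φ(−δ − z_{α/2}) term is vanishingly small for δ > 0 and is dropped in the standard sample-size formula.)
δ = d·√n ⇒ n = (δ/d)² = (3.363 / 0.28)² = 144.24.
Round up to the next whole unit.

n = 145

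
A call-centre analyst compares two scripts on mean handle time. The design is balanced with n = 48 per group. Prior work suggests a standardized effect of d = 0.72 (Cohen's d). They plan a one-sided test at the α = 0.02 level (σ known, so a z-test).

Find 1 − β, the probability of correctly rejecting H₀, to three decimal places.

Power ≈ 0.930

Noncentrality parameter: δ = d·√(n/2) = 0.72 × √(48/2) = 3.5273
One-sided α = 0.02 → critical value z_{0.02} = 2.054.
Power = P(Z > 2.054 − δ) = Φ(1.474) = 0.9297.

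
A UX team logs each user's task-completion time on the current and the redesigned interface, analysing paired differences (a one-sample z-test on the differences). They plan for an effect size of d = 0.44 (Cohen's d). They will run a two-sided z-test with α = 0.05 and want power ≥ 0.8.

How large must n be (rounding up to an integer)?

For power 0.8 need Φ(δ − z_{0.025}) = 0.8, so δ = z_{0.025} + z_{0.20} = 1.960 + 0.842 = 2.802.
(For δ > 0 the lower-tail rejection region contributes negligibly to power, so the one-term inversion is standard.)
δ = d·√n ⇒ n = (δ/d)² = (2.802 / 0.44)² = 40.54.
Round up to the next whole unit.

n = 41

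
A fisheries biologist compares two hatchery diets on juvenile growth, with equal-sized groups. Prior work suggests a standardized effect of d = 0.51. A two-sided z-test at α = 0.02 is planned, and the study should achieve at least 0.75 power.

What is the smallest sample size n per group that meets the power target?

For power 0.75 need Φ(δ − z_{0.01}) = 0.75, so δ = z_{0.01} + z_{0.25} = 2.326 + 0.674 = 3.001.
(Ignoring the negligible lower-tail rejection probability gives the usual closed-form inversion.)
δ = d·√(n/2) ⇒ n = 2(δ/d)² = 2 × (3.001 / 0.51)² = 69.24.
Rounding up, n = 70 per group.

n = 70 per group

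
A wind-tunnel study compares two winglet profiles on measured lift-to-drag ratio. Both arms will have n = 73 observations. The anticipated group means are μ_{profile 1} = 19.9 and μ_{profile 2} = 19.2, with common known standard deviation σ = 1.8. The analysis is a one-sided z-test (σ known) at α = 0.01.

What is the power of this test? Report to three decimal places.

Standardized effect: d = |μ_{profile 1} − μ_{profile 2}| / σ = |19.9 − 19.2| / 1.8 = 0.3889
Noncentrality parameter: δ = d·√(n/2) = 0.3889 × √(73/2) = 2.3495
One-sided α = 0.01 → critical value z_{0.01} = 2.326.
Power = Φ(δ − 2.326) = Φ(0.023) = 0.5092.

Power ≈ 0.509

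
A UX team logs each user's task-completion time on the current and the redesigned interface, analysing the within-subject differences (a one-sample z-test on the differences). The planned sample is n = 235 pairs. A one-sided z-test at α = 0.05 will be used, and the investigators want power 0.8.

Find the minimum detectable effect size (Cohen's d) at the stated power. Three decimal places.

d ≈ 0.162

Required noncentrality: δ = z_{0.05} + z_{0.20} = 1.645 + 0.842 = 2.486.
δ = d·√n ⇒ d = δ/√n = 2.486/√235 = 0.1622.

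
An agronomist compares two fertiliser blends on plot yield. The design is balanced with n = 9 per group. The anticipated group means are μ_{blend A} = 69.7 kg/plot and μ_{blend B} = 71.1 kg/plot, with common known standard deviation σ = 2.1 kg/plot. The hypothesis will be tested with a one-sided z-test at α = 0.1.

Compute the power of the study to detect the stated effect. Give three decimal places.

Standardized effect: d = |μ_{blend A} − μ_{blend B}| / σ = |69.7 − 71.1| / 2.1 = 0.6667
Noncentrality parameter: δ = d·√(n/2) = 0.6667 × √(9/2) = 1.4142
Critical value for a one-sided test at α = 0.1: z_α = 1.282.
Power = P(Z > 1.282 − δ) = Φ(0.133) = 0.5528.

Power ≈ 0.553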